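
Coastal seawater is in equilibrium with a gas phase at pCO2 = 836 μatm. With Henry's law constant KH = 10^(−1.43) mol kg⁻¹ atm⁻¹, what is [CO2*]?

[CO2*] = 31.1 μmol/kg

KH = 10^(−1.43) = 3.715×10^-2 mol kg⁻¹ atm⁻¹
[CO2*] = KH · pCO2 = 3.715×10^-2 × 836×10^-6 atm = 3.11×10^-5 mol/kg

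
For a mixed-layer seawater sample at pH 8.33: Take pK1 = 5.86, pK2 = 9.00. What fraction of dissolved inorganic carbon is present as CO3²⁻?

α₂ = 0.176

α₂ = 1 / (1 + [H⁺]/K2 + [H⁺]²/(K1K2)) = 1 / (1 + 10^+0.67 + 10^-1.80)
   = 1 / (1 + 4.6774 + 0.015849) = 1/5.6932 = 0.1756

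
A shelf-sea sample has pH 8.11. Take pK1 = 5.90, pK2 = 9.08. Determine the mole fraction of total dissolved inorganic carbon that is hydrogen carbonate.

α₁ = 1 / (1 + [H⁺]/K1 + K2/[H⁺]) = 1 / (1 + 10^-2.21 + 10^-0.97)
   = 1 / (1 + 0.0061660 + 0.10715) = 1/1.1133 = 0.8982

α₁ = 0.898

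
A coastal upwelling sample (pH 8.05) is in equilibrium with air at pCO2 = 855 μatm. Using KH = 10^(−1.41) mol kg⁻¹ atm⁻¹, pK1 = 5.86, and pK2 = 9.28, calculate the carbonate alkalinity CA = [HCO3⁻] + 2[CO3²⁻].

[CO2*] = KH · pCO2 = 10^(−1.41) × 855×10^-6 = 3.326×10^-5 mol/kg
α₀ = 1/(1 + K1/[H⁺] + K1K2/[H⁺]²) = 1/(1 + 10^+2.19 + 10^+0.96) = 0.006061
DIC = [CO2*]/α₀ = 3.326×10^-5 / 0.006061 = 5.489 mmol/kg
CA = (α₁ + 2α₂)·DIC = (0.9387 + 2×0.05527) × 5.489 = 5.76 mmol/kg

CA = 5.76 mmol/kg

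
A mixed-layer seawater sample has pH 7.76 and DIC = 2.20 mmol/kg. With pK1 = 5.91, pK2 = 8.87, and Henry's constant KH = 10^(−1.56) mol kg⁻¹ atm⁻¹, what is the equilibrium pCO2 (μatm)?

pCO2 = 1030 μatm

α₀ = 1 / (1 + K1/[H⁺] + K1K2/[H⁺]²) = 1 / (1 + 10^+1.85 + 10^+0.74)
   = 1 / (1 + 70.795 + 5.4954) = 1/77.290 = 0.01294
[CO2*] = α₀ × DIC = 0.01294 × 2.20 = 0.02846 mmol/kg
pCO2 = [CO2*]/KH = 2.846×10^-5 / 2.754×10^-2 = 1030 μatm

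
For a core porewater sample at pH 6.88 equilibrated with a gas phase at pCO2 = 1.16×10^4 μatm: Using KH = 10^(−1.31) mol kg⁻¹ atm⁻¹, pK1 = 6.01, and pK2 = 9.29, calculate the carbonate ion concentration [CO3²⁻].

[CO3²⁻] = 16.4 μmol/kg

[CO2*] = KH · pCO2 = 10^(−1.31) × 1.16×10^4×10^-6 = 5.681×10^-4 mol/kg
α₀ = 1/(1 + K1/[H⁺] + K1K2/[H⁺]²) = 1/(1 + 10^+0.87 + 10^-1.54) = 0.1185
DIC = [CO2*]/α₀ = 5.681×10^-4 / 0.1185 = 4.796 mmol/kg
[CO3²⁻] = α₂·DIC; α₂ = 0.003416, so [CO3²⁻] = 0.003416 × 4.796 = 0.0164 mmol/kg = 16.4 μmol/kg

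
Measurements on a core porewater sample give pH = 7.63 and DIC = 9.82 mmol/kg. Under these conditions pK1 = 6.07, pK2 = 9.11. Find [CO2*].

α₀ = 1 / (1 + K1/[H⁺] + K1K2/[H⁺]²) = 1 / (1 + 10^+1.56 + 10^+0.08)
   = 1 / (1 + 36.308 + 1.2023) = 1/38.510 = 0.02597
[CO2*] = α₀ × DIC = 0.02597 × 9.82 = 0.255 mmol/kg

[CO2*] = 0.255 mmol/kg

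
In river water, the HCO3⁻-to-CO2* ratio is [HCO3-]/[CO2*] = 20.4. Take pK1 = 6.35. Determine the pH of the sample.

From K1 = [H⁺][HCO3-]/[CO2*]:  pH = pK1 + log₁₀([HCO3-]/[CO2*])
log₁₀(20.4) = +1.310
pH = 6.35 + (+1.310) = 7.66

pH = 7.66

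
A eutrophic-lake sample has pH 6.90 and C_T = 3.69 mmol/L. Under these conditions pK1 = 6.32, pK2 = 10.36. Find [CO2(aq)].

[CO2*] = 0.768 mmol/L

α₀ = 1 / (1 + K1/[H⁺] + K1K2/[H⁺]²) = 1 / (1 + 10^+0.58 + 10^-2.88)
   = 1 / (1 + 3.8019 + 0.0013183) = 1/4.8032 = 0.2082
[CO2*] = α₀ × DIC = 0.2082 × 3.69 = 0.768 mmol/L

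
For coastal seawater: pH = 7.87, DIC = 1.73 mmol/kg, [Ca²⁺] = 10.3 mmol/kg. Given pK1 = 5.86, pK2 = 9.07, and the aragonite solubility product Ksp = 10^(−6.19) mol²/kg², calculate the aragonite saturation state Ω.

α₂ = 1 / (1 + [H⁺]/K2 + [H⁺]²/(K1K2)) = 1 / (1 + 10^+1.20 + 10^-0.81)
   = 1 / (1 + 15.849 + 0.15488) = 1/17.004 = 0.05881
[CO3²⁻] = α₂ × DIC = 0.05881 × 1.73 = 0.1017 mmol/kg
Ksp = 10^(−6.19) = 6.457×10^-7
Ω = [Ca²⁺][CO3²⁻]/Ksp = (10.3×10^-3)(1.017×10^-4) / 6.457×10^-7 = 1.62

Ω = 1.62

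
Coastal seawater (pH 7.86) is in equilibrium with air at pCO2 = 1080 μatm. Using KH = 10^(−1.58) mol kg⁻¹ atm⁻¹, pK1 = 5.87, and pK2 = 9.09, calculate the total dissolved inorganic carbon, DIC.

[CO2*] = KH · pCO2 = 10^(−1.58) × 1080×10^-6 = 2.841×10^-5 mol/kg
α₀ = 1/(1 + K1/[H⁺] + K1K2/[H⁺]²) = 1/(1 + 10^+1.99 + 10^+0.76) = 0.009571
DIC = [CO2*]/α₀ = 2.841×10^-5 / 0.009571 = 2.97 mmol/kg

DIC = 2.97 mmol/kg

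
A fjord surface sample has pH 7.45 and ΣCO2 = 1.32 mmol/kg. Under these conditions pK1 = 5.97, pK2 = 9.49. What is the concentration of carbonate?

α₂ = 1 / (1 + [H⁺]/K2 + [H⁺]²/(K1K2)) = 1 / (1 + 10^+2.04 + 10^+0.56)
   = 1 / (1 + 109.65 + 3.6308) = 1/114.28 = 0.008751
[CO3²⁻] = α₂ × DIC = 0.008751 × 1.32 = 0.0116 mmol/kg = 11.6 μmol/kg

[CO3²⁻] = 11.6 μmol/kg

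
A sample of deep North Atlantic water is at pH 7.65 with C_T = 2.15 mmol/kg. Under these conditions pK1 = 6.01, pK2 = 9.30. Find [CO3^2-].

α₂ = 1 / (1 + [H⁺]/K2 + [H⁺]²/(K1K2)) = 1 / (1 + 10^+1.65 + 10^+0.01)
   = 1 / (1 + 44.668 + 1.0233) = 1/46.692 = 0.02142
[CO3²⁻] = α₂ × DIC = 0.02142 × 2.15 = 0.0460 mmol/kg

[CO3²⁻] = 0.0460 mmol/kg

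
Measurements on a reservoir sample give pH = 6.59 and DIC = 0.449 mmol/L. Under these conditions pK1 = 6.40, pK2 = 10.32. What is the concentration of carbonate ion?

[CO3²⁻] = 0.0508 μmol/L

α₂ = 1 / (1 + [H⁺]/K2 + [H⁺]²/(K1K2)) = 1 / (1 + 10^+3.73 + 10^+3.54)
   = 1 / (1 + 5370.3 + 3467.4) = 1/8838.7 = 0.0001131
[CO3²⁻] = α₂ × DIC = 0.0001131 × 0.449 = 5.08×10^-5 mmol/L = 0.0508 μmol/L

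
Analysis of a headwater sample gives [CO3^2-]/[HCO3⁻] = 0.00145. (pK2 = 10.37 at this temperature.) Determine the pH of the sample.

From K2 = [H⁺][CO3^2-]/[HCO3⁻]:  pH = pK2 + log₁₀([CO3^2-]/[HCO3⁻])
log₁₀(0.00145) = -2.839
pH = 10.37 + (-2.839) = 7.53

pH = 7.53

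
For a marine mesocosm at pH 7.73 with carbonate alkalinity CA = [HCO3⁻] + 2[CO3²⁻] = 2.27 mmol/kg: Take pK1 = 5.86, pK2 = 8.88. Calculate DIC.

DIC = 2.16 mmol/kg

CA = [HCO3⁻] + 2[CO3²⁻] = (α₁ + 2α₂)·DIC
At pH 7.73: [H⁺]/K1 = 10^-1.87 = 0.013490, K2/[H⁺] = 10^-1.15 = 0.070795
α₁ = 1/(1 + 0.013490 + 0.070795) = 1/1.0843 = 0.9223; α₂ = α₁·K2/[H⁺] = 0.06529
α₁ + 2α₂ = 1.0529
DIC = CA / (α₁ + 2α₂) = 2.27 / 1.0529 = 2.16 mmol/kg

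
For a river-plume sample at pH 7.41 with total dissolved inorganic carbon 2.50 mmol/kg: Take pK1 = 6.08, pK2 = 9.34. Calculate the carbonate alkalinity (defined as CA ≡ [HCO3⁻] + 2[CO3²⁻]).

CA = [HCO3⁻] + 2[CO3²⁻] = (α₁ + 2α₂)·DIC
At pH 7.41: [H⁺]/K1 = 10^-1.33 = 0.046774, K2/[H⁺] = 10^-1.93 = 0.011749
α₁ = 1/(1 + 0.046774 + 0.011749) = 1/1.0585 = 0.9447; α₂ = α₁·K2/[H⁺] = 0.01110
α₁ + 2α₂ = 0.9669
CA = 0.9669 × 2.50 = 2.42 mmol/kg

CA = 2.42 mmol/kg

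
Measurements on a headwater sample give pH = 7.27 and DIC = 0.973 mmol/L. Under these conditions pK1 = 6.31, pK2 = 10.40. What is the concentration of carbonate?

α₂ = 1 / (1 + [H⁺]/K2 + [H⁺]²/(K1K2)) = 1 / (1 + 10^+3.13 + 10^+2.17)
   = 1 / (1 + 1349.0 + 147.91) = 1/1497.9 = 0.0006676
[CO3²⁻] = α₂ × DIC = 0.0006676 × 0.973 = 0.000650 mmol/L = 0.650 μmol/L

[CO3²⁻] = 0.650 μmol/L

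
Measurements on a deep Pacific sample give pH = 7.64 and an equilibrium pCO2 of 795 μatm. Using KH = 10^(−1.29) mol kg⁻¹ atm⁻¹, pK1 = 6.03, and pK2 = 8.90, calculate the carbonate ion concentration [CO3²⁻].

[CO2*] = KH · pCO2 = 10^(−1.29) × 795×10^-6 = 4.077×10^-5 mol/kg
α₀ = 1/(1 + K1/[H⁺] + K1K2/[H⁺]²) = 1/(1 + 10^+1.61 + 10^+0.35) = 0.02274
DIC = [CO2*]/α₀ = 4.077×10^-5 / 0.02274 = 1.793 mmol/kg
[CO3²⁻] = α₂·DIC; α₂ = 0.05091, so [CO3²⁻] = 0.05091 × 1.793 = 0.0913 mmol/kg

[CO3²⁻] = 0.0913 mmol/kg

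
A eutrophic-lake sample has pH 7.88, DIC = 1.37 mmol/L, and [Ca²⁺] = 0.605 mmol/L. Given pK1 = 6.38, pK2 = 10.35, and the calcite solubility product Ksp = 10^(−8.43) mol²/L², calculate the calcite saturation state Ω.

Ω = 0.730

α₂ = 1 / (1 + [H⁺]/K2 + [H⁺]²/(K1K2)) = 1 / (1 + 10^+2.47 + 10^+0.97)
   = 1 / (1 + 295.12 + 9.3325) = 1/305.45 = 0.003274
[CO3²⁻] = α₂ × DIC = 0.003274 × 1.37 = 0.004485 mmol/L = 4.485 μmol/L
Ksp = 10^(−8.43) = 3.715×10^-9
Ω = [Ca²⁺][CO3²⁻]/Ksp = (0.605×10^-3)(4.485×10^-6) / 3.715×10^-9 = 0.730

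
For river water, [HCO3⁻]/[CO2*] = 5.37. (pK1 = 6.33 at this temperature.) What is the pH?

From K1 = [H⁺][HCO3⁻]/[CO2*]:  pH = pK1 + log₁₀([HCO3⁻]/[CO2*])
log₁₀(5.37) = +0.730
pH = 6.33 + (+0.730) = 7.06

pH = 7.06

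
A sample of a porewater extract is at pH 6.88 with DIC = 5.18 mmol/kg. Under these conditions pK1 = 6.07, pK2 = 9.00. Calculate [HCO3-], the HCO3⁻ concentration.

α₁ = 1 / (1 + [H⁺]/K1 + K2/[H⁺]) = 1 / (1 + 10^-0.81 + 10^-2.12)
   = 1 / (1 + 0.15488 + 0.0075858) = 1/1.1625 = 0.8602
[HCO3⁻] = α₁ × DIC = 0.8602 × 5.18 = 4.46 mmol/kg

[HCO3⁻] = 4.46 mmol/kg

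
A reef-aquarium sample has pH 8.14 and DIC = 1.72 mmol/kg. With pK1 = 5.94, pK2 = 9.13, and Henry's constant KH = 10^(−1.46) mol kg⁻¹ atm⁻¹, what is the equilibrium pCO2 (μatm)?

α₀ = 1 / (1 + K1/[H⁺] + K1K2/[H⁺]²) = 1 / (1 + 10^+2.20 + 10^+1.21)
   = 1 / (1 + 158.49 + 16.218) = 1/175.71 = 0.005691
[CO2*] = α₀ × DIC = 0.005691 × 1.72 = 0.009789 mmol/kg = 9.789 μmol/kg
pCO2 = [CO2*]/KH = 9.789×10^-6 / 3.467×10^-2 = 282 μatm

pCO2 = 282 μatm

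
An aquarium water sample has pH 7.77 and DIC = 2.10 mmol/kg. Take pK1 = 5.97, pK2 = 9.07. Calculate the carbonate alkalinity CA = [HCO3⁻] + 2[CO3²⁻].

CA = [HCO3⁻] + 2[CO3²⁻] = (α₁ + 2α₂)·DIC
At pH 7.77: [H⁺]/K1 = 10^-1.80 = 0.015849, K2/[H⁺] = 10^-1.30 = 0.050119
α₁ = 1/(1 + 0.015849 + 0.050119) = 1/1.0660 = 0.9381; α₂ = α₁·K2/[H⁺] = 0.04702
α₁ + 2α₂ = 1.0321
CA = 1.0321 × 2.10 = 2.17 mmol/kg

CA = 2.17 mmol/kg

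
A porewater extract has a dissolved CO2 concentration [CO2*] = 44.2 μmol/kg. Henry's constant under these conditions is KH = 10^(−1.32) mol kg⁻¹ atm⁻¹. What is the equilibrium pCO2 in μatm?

KH = 10^(−1.32) = 4.786×10^-2 mol kg⁻¹ atm⁻¹
pCO2 = [CO2*]/KH = 44.2×10^-6 / 4.786×10^-2 = 9.23×10^-4 atm = 923 μatm

pCO2 = 923 μatm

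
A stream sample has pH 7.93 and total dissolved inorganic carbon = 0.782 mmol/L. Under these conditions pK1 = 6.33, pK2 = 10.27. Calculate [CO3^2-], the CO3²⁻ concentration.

α₂ = 1 / (1 + [H⁺]/K2 + [H⁺]²/(K1K2)) = 1 / (1 + 10^+2.34 + 10^+0.74)
   = 1 / (1 + 218.78 + 5.4954) = 1/225.27 = 0.004439
[CO3²⁻] = α₂ × DIC = 0.004439 × 0.782 = 0.00347 mmol/L = 3.47 μmol/L

[CO3²⁻] = 3.47 μmol/L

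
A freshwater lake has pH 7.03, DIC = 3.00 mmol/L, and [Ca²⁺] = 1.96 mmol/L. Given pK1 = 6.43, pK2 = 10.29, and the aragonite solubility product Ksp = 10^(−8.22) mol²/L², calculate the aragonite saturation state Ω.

Ω = 0.428

α₂ = 1 / (1 + [H⁺]/K2 + [H⁺]²/(K1K2)) = 1 / (1 + 10^+3.26 + 10^+2.66)
   = 1 / (1 + 1819.7 + 457.09) = 1/2277.8 = 0.0004390
[CO3²⁻] = α₂ × DIC = 0.0004390 × 3.00 = 0.001317 mmol/L = 1.317 μmol/L
Ksp = 10^(−8.22) = 6.026×10^-9
Ω = [Ca²⁺][CO3²⁻]/Ksp = (1.96×10^-3)(1.317×10^-6) / 6.026×10^-9 = 0.428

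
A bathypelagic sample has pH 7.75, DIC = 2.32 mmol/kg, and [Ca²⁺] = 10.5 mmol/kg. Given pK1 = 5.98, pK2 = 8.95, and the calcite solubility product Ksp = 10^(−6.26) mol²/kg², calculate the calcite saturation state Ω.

α₂ = 1 / (1 + [H⁺]/K2 + [H⁺]²/(K1K2)) = 1 / (1 + 10^+1.20 + 10^-0.57)
   = 1 / (1 + 15.849 + 0.26915) = 1/17.118 = 0.05842
[CO3²⁻] = α₂ × DIC = 0.05842 × 2.32 = 0.1355 mmol/kg
Ksp = 10^(−6.26) = 5.495×10^-7
Ω = [Ca²⁺][CO3²⁻]/Ksp = (10.5×10^-3)(1.355×10^-4) / 5.495×10^-7 = 2.59

Ω = 2.59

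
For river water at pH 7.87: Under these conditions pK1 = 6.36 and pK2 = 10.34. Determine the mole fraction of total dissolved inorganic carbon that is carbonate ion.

α₂ = 1 / (1 + [H⁺]/K2 + [H⁺]²/(K1K2)) = 1 / (1 + 10^+2.47 + 10^+0.96)
   = 1 / (1 + 295.12 + 9.1201) = 1/305.24 = 0.003276

α₂ = 0.00328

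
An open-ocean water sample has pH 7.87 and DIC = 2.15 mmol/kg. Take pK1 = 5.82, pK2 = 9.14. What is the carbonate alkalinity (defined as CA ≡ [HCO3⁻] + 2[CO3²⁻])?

CA = [HCO3⁻] + 2[CO3²⁻] = (α₁ + 2α₂)·DIC
At pH 7.87: [H⁺]/K1 = 10^-2.05 = 0.0089125, K2/[H⁺] = 10^-1.27 = 0.053703
α₁ = 1/(1 + 0.0089125 + 0.053703) = 1/1.0626 = 0.9411; α₂ = α₁·K2/[H⁺] = 0.05054
α₁ + 2α₂ = 1.0422
CA = 1.0422 × 2.15 = 2.24 mmol/kg

CA = 2.24 mmol/kg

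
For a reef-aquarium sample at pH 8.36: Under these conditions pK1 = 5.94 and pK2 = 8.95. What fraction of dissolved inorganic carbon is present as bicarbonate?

α₁ = 0.793

α₁ = 1 / (1 + [H⁺]/K1 + K2/[H⁺]) = 1 / (1 + 10^-2.42 + 10^-0.59)
   = 1 / (1 + 0.0038019 + 0.25704) = 1/1.2608 = 0.7931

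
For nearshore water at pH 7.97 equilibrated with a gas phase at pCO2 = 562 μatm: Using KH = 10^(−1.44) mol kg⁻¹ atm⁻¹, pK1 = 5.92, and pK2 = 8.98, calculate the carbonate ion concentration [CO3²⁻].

[CO3²⁻] = 0.224 mmol/kg

[CO2*] = KH · pCO2 = 10^(−1.44) × 562×10^-6 = 2.040×10^-5 mol/kg
α₀ = 1/(1 + K1/[H⁺] + K1K2/[H⁺]²) = 1/(1 + 10^+2.05 + 10^+1.04) = 0.008054
DIC = [CO2*]/α₀ = 2.040×10^-5 / 0.008054 = 2.534 mmol/kg
[CO3²⁻] = α₂·DIC; α₂ = 0.08831, so [CO3²⁻] = 0.08831 × 2.534 = 0.224 mmol/kg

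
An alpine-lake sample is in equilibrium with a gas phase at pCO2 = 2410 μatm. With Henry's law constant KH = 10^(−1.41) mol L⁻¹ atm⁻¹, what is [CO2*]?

[CO2*] = 93.8 μmol/L

KH = 10^(−1.41) = 3.890×10^-2 mol L⁻¹ atm⁻¹
[CO2*] = KH · pCO2 = 3.890×10^-2 × 2410×10^-6 atm = 9.38×10^-5 mol/L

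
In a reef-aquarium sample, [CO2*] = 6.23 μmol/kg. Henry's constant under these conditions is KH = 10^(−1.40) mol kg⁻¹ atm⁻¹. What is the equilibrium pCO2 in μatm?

pCO2 = 156 μatm

KH = 10^(−1.40) = 3.981×10^-2 mol kg⁻¹ atm⁻¹
pCO2 = [CO2*]/KH = 6.23×10^-6 / 3.981×10^-2 = 1.56×10^-4 atm = 156 μatm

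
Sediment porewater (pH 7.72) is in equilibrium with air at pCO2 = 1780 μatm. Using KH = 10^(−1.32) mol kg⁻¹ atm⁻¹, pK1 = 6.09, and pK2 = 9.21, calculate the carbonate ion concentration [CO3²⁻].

[CO3²⁻] = 0.118 mmol/kg

[CO2*] = KH · pCO2 = 10^(−1.32) × 1780×10^-6 = 8.520×10^-5 mol/kg
α₀ = 1/(1 + K1/[H⁺] + K1K2/[H⁺]²) = 1/(1 + 10^+1.63 + 10^+0.14) = 0.02220
DIC = [CO2*]/α₀ = 8.520×10^-5 / 0.02220 = 3.837 mmol/kg
[CO3²⁻] = α₂·DIC; α₂ = 0.03065, so [CO3²⁻] = 0.03065 × 3.837 = 0.118 mmol/kg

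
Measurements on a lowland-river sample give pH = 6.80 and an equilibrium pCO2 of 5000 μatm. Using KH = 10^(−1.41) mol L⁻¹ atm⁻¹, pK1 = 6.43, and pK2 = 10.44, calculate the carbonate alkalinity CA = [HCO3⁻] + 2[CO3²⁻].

[CO2*] = KH · pCO2 = 10^(−1.41) × 5000×10^-6 = 1.945×10^-4 mol/L
α₀ = 1/(1 + K1/[H⁺] + K1K2/[H⁺]²) = 1/(1 + 10^+0.37 + 10^-3.27) = 0.2990
DIC = [CO2*]/α₀ = 1.945×10^-4 / 0.2990 = 0.6506 mmol/L
CA = (α₁ + 2α₂)·DIC = (0.7009 + 2×0.0001606) × 0.6506 = 0.456 mmol/L

CA = 0.456 mmol/L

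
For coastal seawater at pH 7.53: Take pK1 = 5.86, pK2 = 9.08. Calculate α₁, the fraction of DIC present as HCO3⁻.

α₁ = 1 / (1 + [H⁺]/K1 + K2/[H⁺]) = 1 / (1 + 10^-1.67 + 10^-1.55)
   = 1 / (1 + 0.021380 + 0.028184) = 1/1.0496 = 0.9528

α₁ = 0.953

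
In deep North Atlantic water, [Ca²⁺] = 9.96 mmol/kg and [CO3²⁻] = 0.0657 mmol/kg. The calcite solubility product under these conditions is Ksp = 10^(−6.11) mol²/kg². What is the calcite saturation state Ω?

Ksp = 10^(−6.11) = 7.762×10^-7
Ω = [Ca²⁺][CO3²⁻]/Ksp = (9.96×10^-3)(0.0657×10^-3) / 7.762×10^-7 = 0.843

Ω = 0.843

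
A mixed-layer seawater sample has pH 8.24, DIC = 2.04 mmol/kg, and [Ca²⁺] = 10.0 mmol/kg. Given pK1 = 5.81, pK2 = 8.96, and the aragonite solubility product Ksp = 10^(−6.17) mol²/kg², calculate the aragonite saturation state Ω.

Ω = 4.81

α₂ = 1 / (1 + [H⁺]/K2 + [H⁺]²/(K1K2)) = 1 / (1 + 10^+0.72 + 10^-1.71)
   = 1 / (1 + 5.2481 + 0.019498) = 1/6.2676 = 0.1596
[CO3²⁻] = α₂ × DIC = 0.1596 × 2.04 = 0.3255 mmol/kg
Ksp = 10^(−6.17) = 6.761×10^-7
Ω = [Ca²⁺][CO3²⁻]/Ksp = (10.0×10^-3)(3.255×10^-4) / 6.761×10^-7 = 4.81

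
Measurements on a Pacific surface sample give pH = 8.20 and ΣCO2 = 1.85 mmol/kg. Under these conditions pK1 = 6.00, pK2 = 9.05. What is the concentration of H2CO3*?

[CO2*] = 10.2 μmol/kg

α₀ = 1 / (1 + K1/[H⁺] + K1K2/[H⁺]²) = 1 / (1 + 10^+2.20 + 10^+1.35)
   = 1 / (1 + 158.49 + 22.387) = 1/181.88 = 0.005498
[CO2*] = α₀ × DIC = 0.005498 × 1.85 = 0.0102 mmol/kg = 10.2 μmol/kg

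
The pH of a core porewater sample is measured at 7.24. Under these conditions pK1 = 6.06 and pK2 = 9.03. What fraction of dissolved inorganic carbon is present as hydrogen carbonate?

α₁ = 0.924

α₁ = 1 / (1 + [H⁺]/K1 + K2/[H⁺]) = 1 / (1 + 10^-1.18 + 10^-1.79)
   = 1 / (1 + 0.066069 + 0.016218) = 1/1.0823 = 0.9240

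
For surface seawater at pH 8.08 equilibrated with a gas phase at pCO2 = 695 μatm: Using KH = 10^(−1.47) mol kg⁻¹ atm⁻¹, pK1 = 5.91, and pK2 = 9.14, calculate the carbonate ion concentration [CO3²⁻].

[CO2*] = KH · pCO2 = 10^(−1.47) × 695×10^-6 = 2.355×10^-5 mol/kg
α₀ = 1/(1 + K1/[H⁺] + K1K2/[H⁺]²) = 1/(1 + 10^+2.17 + 10^+1.11) = 0.006181
DIC = [CO2*]/α₀ = 2.355×10^-5 / 0.006181 = 3.810 mmol/kg
[CO3²⁻] = α₂·DIC; α₂ = 0.07962, so [CO3²⁻] = 0.07962 × 3.810 = 0.303 mmol/kg

[CO3²⁻] = 0.303 mmol/kg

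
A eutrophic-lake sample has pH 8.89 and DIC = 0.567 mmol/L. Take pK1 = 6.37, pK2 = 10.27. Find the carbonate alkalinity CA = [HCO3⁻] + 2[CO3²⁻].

CA = [HCO3⁻] + 2[CO3²⁻] = (α₁ + 2α₂)·DIC
At pH 8.89: [H⁺]/K1 = 10^-2.52 = 0.0030200, K2/[H⁺] = 10^-1.38 = 0.041687
α₁ = 1/(1 + 0.0030200 + 0.041687) = 1/1.0447 = 0.9572; α₂ = α₁·K2/[H⁺] = 0.03990
α₁ + 2α₂ = 1.0370
CA = 1.0370 × 0.567 = 0.588 mmol/L

CA = 0.588 mmol/L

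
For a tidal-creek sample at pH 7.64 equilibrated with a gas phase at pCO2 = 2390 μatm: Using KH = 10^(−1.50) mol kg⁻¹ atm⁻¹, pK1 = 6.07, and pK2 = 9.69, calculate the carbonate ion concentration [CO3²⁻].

[CO2*] = KH · pCO2 = 10^(−1.50) × 2390×10^-6 = 7.558×10^-5 mol/kg
α₀ = 1/(1 + K1/[H⁺] + K1K2/[H⁺]²) = 1/(1 + 10^+1.57 + 10^-0.48) = 0.02598
DIC = [CO2*]/α₀ = 7.558×10^-5 / 0.02598 = 2.909 mmol/kg
[CO3²⁻] = α₂·DIC; α₂ = 0.008604, so [CO3²⁻] = 0.008604 × 2.909 = 0.0250 mmol/kg

[CO3²⁻] = 0.0250 mmol/kg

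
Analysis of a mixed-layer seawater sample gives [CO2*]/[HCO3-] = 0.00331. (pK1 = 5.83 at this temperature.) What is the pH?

From K1 = [H⁺][HCO3-]/[CO2*]:  pH = pK1 − log₁₀([CO2*]/[HCO3-])
log₁₀(0.00331) = -2.480
pH = 5.83 − (-2.480) = 8.31

pH = 8.31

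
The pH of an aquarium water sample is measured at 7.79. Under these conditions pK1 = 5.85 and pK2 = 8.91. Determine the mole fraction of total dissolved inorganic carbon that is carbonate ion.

α₂ = 0.0698

α₂ = 1 / (1 + [H⁺]/K2 + [H⁺]²/(K1K2)) = 1 / (1 + 10^+1.12 + 10^-0.82)
   = 1 / (1 + 13.183 + 0.15136) = 1/14.334 = 0.06976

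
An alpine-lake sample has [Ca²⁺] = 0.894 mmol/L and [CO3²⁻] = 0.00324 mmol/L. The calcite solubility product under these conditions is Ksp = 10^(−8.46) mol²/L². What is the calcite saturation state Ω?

Ω = 0.835

Ksp = 10^(−8.46) = 3.467×10^-9
Ω = [Ca²⁺][CO3²⁻]/Ksp = (0.894×10^-3)(0.00324×10^-3) / 3.467×10^-9 = 0.835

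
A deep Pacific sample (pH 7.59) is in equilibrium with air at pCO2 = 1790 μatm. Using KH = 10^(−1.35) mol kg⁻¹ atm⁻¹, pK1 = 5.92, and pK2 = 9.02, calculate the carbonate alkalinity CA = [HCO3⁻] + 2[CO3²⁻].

[CO2*] = KH · pCO2 = 10^(−1.35) × 1790×10^-6 = 7.996×10^-5 mol/kg
α₀ = 1/(1 + K1/[H⁺] + K1K2/[H⁺]²) = 1/(1 + 10^+1.67 + 10^+0.24) = 0.02020
DIC = [CO2*]/α₀ = 7.996×10^-5 / 0.02020 = 3.959 mmol/kg
CA = (α₁ + 2α₂)·DIC = (0.9447 + 2×0.03510) × 3.959 = 4.02 mmol/kg

CA = 4.02 mmol/kg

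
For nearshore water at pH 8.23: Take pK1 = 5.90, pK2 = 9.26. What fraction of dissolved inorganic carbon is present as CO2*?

α₀ = 1 / (1 + K1/[H⁺] + K1K2/[H⁺]²) = 1 / (1 + 10^+2.33 + 10^+1.30)
   = 1 / (1 + 213.80 + 19.953) = 1/234.75 = 0.004260

α₀ = 0.00426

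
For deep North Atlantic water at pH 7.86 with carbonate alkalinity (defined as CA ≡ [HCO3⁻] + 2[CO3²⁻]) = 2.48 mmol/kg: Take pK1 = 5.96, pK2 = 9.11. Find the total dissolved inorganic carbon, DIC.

CA = [HCO3⁻] + 2[CO3²⁻] = (α₁ + 2α₂)·DIC
At pH 7.86: [H⁺]/K1 = 10^-1.90 = 0.012589, K2/[H⁺] = 10^-1.25 = 0.056234
α₁ = 1/(1 + 0.012589 + 0.056234) = 1/1.0688 = 0.9356; α₂ = α₁·K2/[H⁺] = 0.05261
α₁ + 2α₂ = 1.0408
DIC = CA / (α₁ + 2α₂) = 2.48 / 1.0408 = 2.38 mmol/kg

DIC = 2.38 mmol/kg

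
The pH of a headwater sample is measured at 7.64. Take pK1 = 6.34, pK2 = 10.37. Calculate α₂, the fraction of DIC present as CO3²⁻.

α₂ = 1 / (1 + [H⁺]/K2 + [H⁺]²/(K1K2)) = 1 / (1 + 10^+2.73 + 10^+1.43)
   = 1 / (1 + 537.03 + 26.915) = 1/564.95 = 0.001770

α₂ = 0.00177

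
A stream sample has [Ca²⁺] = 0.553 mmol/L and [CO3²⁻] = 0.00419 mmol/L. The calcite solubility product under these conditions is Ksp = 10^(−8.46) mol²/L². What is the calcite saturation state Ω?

Ω = 0.668

Ksp = 10^(−8.46) = 3.467×10^-9
Ω = [Ca²⁺][CO3²⁻]/Ksp = (0.553×10^-3)(0.00419×10^-3) / 3.467×10^-9 = 0.668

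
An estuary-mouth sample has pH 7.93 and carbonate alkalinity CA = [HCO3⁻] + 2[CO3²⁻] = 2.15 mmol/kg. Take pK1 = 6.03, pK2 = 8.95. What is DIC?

CA = [HCO3⁻] + 2[CO3²⁻] = (α₁ + 2α₂)·DIC
At pH 7.93: [H⁺]/K1 = 10^-1.90 = 0.012589, K2/[H⁺] = 10^-1.02 = 0.095499
α₁ = 1/(1 + 0.012589 + 0.095499) = 1/1.1081 = 0.9025; α₂ = α₁·K2/[H⁺] = 0.08618
α₁ + 2α₂ = 1.0748
DIC = CA / (α₁ + 2α₂) = 2.15 / 1.0748 = 2.00 mmol/kg

DIC = 2.00 mmol/kg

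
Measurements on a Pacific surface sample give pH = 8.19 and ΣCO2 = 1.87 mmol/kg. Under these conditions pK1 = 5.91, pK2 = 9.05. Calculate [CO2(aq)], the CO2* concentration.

[CO2*] = 8.58 μmol/kg

α₀ = 1 / (1 + K1/[H⁺] + K1K2/[H⁺]²) = 1 / (1 + 10^+2.28 + 10^+1.42)
   = 1 / (1 + 190.55 + 26.303) = 1/217.85 = 0.004590
[CO2*] = α₀ × DIC = 0.004590 × 1.87 = 0.00858 mmol/kg = 8.58 μmol/kg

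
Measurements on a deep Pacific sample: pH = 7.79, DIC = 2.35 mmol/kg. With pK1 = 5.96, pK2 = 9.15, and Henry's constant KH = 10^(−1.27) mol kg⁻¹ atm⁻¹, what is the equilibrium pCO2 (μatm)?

pCO2 = 612 μatm

α₀ = 1 / (1 + K1/[H⁺] + K1K2/[H⁺]²) = 1 / (1 + 10^+1.83 + 10^+0.47)
   = 1 / (1 + 67.608 + 2.9512) = 1/71.560 = 0.01397
[CO2*] = α₀ × DIC = 0.01397 × 2.35 = 0.03284 mmol/kg
pCO2 = [CO2*]/KH = 3.284×10^-5 / 5.370×10^-2 = 612 μatm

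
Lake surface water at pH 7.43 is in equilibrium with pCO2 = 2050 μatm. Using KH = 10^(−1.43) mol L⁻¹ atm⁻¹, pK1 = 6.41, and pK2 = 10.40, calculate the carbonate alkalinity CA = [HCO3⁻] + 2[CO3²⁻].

[CO2*] = KH · pCO2 = 10^(−1.43) × 2050×10^-6 = 7.616×10^-5 mol/L
α₀ = 1/(1 + K1/[H⁺] + K1K2/[H⁺]²) = 1/(1 + 10^+1.02 + 10^-1.95) = 0.08709
DIC = [CO2*]/α₀ = 7.616×10^-5 / 0.08709 = 0.8746 mmol/L
CA = (α₁ + 2α₂)·DIC = (0.9119 + 2×0.0009772) × 0.8746 = 0.799 mmol/L

CA = 0.799 mmol/L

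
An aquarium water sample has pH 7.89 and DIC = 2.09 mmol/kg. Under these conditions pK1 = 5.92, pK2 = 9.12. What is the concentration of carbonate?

[CO3²⁻] = 0.115 mmol/kg

α₂ = 1 / (1 + [H⁺]/K2 + [H⁺]²/(K1K2)) = 1 / (1 + 10^+1.23 + 10^-0.74)
   = 1 / (1 + 16.982 + 0.18197) = 1/18.164 = 0.05505
[CO3²⁻] = α₂ × DIC = 0.05505 × 2.09 = 0.115 mmol/kg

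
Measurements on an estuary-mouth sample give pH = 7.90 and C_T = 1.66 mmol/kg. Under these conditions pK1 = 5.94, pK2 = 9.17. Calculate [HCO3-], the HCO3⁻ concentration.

[HCO3⁻] = 1.56 mmol/kg

α₁ = 1 / (1 + [H⁺]/K1 + K2/[H⁺]) = 1 / (1 + 10^-1.96 + 10^-1.27)
   = 1 / (1 + 0.010965 + 0.053703) = 1/1.0647 = 0.9393
[HCO3⁻] = α₁ × DIC = 0.9393 × 1.66 = 1.56 mmol/kg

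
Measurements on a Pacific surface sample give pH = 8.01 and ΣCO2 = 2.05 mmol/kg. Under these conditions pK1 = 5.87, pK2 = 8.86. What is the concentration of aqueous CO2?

α₀ = 1 / (1 + K1/[H⁺] + K1K2/[H⁺]²) = 1 / (1 + 10^+2.14 + 10^+1.29)
   = 1 / (1 + 138.04 + 19.498) = 1/158.54 = 0.006308
[CO2*] = α₀ × DIC = 0.006308 × 2.05 = 0.0129 mmol/kg = 12.9 μmol/kg

[CO2*] = 12.9 μmol/kg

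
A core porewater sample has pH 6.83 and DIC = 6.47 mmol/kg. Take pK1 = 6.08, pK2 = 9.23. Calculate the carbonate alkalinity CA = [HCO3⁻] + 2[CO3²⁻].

CA = 5.52 mmol/kg

CA = [HCO3⁻] + 2[CO3²⁻] = (α₁ + 2α₂)·DIC
At pH 6.83: [H⁺]/K1 = 10^-0.75 = 0.17783, K2/[H⁺] = 10^-2.40 = 0.0039811
α₁ = 1/(1 + 0.17783 + 0.0039811) = 1/1.1818 = 0.8462; α₂ = α₁·K2/[H⁺] = 0.003369
α₁ + 2α₂ = 0.8529
CA = 0.8529 × 6.47 = 5.52 mmol/kg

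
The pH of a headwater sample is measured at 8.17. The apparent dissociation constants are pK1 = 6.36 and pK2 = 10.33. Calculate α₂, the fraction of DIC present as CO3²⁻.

α₂ = 0.00677

α₂ = 1 / (1 + [H⁺]/K2 + [H⁺]²/(K1K2)) = 1 / (1 + 10^+2.16 + 10^+0.35)
   = 1 / (1 + 144.54 + 2.2387) = 1/147.78 = 0.006767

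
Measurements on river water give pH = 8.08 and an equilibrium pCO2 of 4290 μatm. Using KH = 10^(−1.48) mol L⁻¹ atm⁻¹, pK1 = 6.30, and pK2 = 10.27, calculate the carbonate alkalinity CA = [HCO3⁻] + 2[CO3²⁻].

[CO2*] = KH · pCO2 = 10^(−1.48) × 4290×10^-6 = 1.421×10^-4 mol/L
α₀ = 1/(1 + K1/[H⁺] + K1K2/[H⁺]²) = 1/(1 + 10^+1.78 + 10^-0.41) = 0.01622
DIC = [CO2*]/α₀ = 1.421×10^-4 / 0.01622 = 8.757 mmol/L
CA = (α₁ + 2α₂)·DIC = (0.9775 + 2×0.006311) × 8.757 = 8.67 mmol/L

CA = 8.67 mmol/L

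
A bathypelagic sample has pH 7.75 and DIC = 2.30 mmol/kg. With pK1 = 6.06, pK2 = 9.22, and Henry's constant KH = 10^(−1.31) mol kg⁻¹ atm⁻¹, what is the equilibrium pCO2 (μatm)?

α₀ = 1 / (1 + K1/[H⁺] + K1K2/[H⁺]²) = 1 / (1 + 10^+1.69 + 10^+0.22)
   = 1 / (1 + 48.978 + 1.6596) = 1/51.637 = 0.01937
[CO2*] = α₀ × DIC = 0.01937 × 2.30 = 0.04454 mmol/kg
pCO2 = [CO2*]/KH = 4.454×10^-5 / 4.898×10^-2 = 909 μatm

pCO2 = 909 μatm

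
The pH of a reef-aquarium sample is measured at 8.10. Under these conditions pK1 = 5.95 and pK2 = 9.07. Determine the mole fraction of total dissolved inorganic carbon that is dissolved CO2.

α₀ = 0.00635

α₀ = 1 / (1 + K1/[H⁺] + K1K2/[H⁺]²) = 1 / (1 + 10^+2.15 + 10^+1.18)
   = 1 / (1 + 141.25 + 15.136) = 1/157.39 = 0.006354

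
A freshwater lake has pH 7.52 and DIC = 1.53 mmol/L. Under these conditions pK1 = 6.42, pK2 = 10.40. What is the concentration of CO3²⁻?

α₂ = 1 / (1 + [H⁺]/K2 + [H⁺]²/(K1K2)) = 1 / (1 + 10^+2.88 + 10^+1.78)
   = 1 / (1 + 758.58 + 60.256) = 1/819.83 = 0.001220
[CO3²⁻] = α₂ × DIC = 0.001220 × 1.53 = 0.00187 mmol/L = 1.87 μmol/L

[CO3²⁻] = 1.87 μmol/L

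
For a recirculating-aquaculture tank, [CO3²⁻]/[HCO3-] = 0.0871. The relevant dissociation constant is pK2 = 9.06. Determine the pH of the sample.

pH = 8.00

From K2 = [H⁺][CO3²⁻]/[HCO3-]:  pH = pK2 + log₁₀([CO3²⁻]/[HCO3-])
log₁₀(0.0871) = -1.060
pH = 9.06 + (-1.060) = 8.00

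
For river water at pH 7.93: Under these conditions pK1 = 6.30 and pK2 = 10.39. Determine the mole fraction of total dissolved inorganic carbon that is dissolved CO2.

α₀ = 1 / (1 + K1/[H⁺] + K1K2/[H⁺]²) = 1 / (1 + 10^+1.63 + 10^-0.83)
   = 1 / (1 + 42.658 + 0.14791) = 1/43.806 = 0.02283

α₀ = 0.0228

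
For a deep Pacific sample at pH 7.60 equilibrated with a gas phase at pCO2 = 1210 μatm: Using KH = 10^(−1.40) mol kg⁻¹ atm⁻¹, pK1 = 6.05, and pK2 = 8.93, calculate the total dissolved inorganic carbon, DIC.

DIC = 1.84 mmol/kg

[CO2*] = KH · pCO2 = 10^(−1.40) × 1210×10^-6 = 4.817×10^-5 mol/kg
α₀ = 1/(1 + K1/[H⁺] + K1K2/[H⁺]²) = 1/(1 + 10^+1.55 + 10^+0.22) = 0.02622
DIC = [CO2*]/α₀ = 4.817×10^-5 / 0.02622 = 1.84 mmol/kg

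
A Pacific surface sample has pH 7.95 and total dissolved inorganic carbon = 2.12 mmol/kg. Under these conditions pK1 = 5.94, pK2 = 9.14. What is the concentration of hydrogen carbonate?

[HCO3⁻] = 1.97 mmol/kg

α₁ = 1 / (1 + [H⁺]/K1 + K2/[H⁺]) = 1 / (1 + 10^-2.01 + 10^-1.19)
   = 1 / (1 + 0.0097724 + 0.064565) = 1/1.0743 = 0.9308
[HCO3⁻] = α₁ × DIC = 0.9308 × 2.12 = 1.97 mmol/kg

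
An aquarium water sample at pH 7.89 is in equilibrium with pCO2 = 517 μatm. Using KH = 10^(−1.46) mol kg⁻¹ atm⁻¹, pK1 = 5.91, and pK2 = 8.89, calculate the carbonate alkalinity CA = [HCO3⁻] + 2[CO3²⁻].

CA = 2.05 mmol/kg

[CO2*] = KH · pCO2 = 10^(−1.46) × 517×10^-6 = 1.793×10^-5 mol/kg
α₀ = 1/(1 + K1/[H⁺] + K1K2/[H⁺]²) = 1/(1 + 10^+1.98 + 10^+0.98) = 0.009430
DIC = [CO2*]/α₀ = 1.793×10^-5 / 0.009430 = 1.901 mmol/kg
CA = (α₁ + 2α₂)·DIC = (0.9005 + 2×0.09005) × 1.901 = 2.05 mmol/kg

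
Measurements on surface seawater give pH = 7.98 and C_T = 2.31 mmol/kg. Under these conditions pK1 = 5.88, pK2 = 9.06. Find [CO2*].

[CO2*] = 16.8 μmol/kg

α₀ = 1 / (1 + K1/[H⁺] + K1K2/[H⁺]²) = 1 / (1 + 10^+2.10 + 10^+1.02)
   = 1 / (1 + 125.89 + 10.471) = 1/137.36 = 0.007280
[CO2*] = α₀ × DIC = 0.007280 × 2.31 = 0.0168 mmol/kg = 16.8 μmol/kg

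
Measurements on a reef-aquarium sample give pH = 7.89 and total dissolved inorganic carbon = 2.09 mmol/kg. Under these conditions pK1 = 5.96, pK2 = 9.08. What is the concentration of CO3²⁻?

[CO3²⁻] = 0.125 mmol/kg

α₂ = 1 / (1 + [H⁺]/K2 + [H⁺]²/(K1K2)) = 1 / (1 + 10^+1.19 + 10^-0.74)
   = 1 / (1 + 15.488 + 0.18197) = 1/16.670 = 0.05999
[CO3²⁻] = α₂ × DIC = 0.05999 × 2.09 = 0.125 mmol/kg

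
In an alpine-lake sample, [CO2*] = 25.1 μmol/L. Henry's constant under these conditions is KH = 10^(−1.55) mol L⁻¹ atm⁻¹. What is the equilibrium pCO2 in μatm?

KH = 10^(−1.55) = 2.818×10^-2 mol L⁻¹ atm⁻¹
pCO2 = [CO2*]/KH = 25.1×10^-6 / 2.818×10^-2 = 8.91×10^-4 atm = 891 μatm

pCO2 = 891 μatm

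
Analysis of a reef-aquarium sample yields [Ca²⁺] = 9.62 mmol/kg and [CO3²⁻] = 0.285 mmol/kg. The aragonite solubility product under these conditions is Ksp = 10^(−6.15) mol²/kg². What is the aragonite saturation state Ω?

Ω = 3.87

Ksp = 10^(−6.15) = 7.079×10^-7
Ω = [Ca²⁺][CO3²⁻]/Ksp = (9.62×10^-3)(0.285×10^-3) / 7.079×10^-7 = 3.87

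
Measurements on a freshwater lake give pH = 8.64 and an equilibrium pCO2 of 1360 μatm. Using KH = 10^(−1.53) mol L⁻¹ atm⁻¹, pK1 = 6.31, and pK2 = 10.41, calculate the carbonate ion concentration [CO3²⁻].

[CO3²⁻] = 0.146 mmol/L

[CO2*] = KH · pCO2 = 10^(−1.53) × 1360×10^-6 = 4.014×10^-5 mol/L
α₀ = 1/(1 + K1/[H⁺] + K1K2/[H⁺]²) = 1/(1 + 10^+2.33 + 10^+0.56) = 0.004578
DIC = [CO2*]/α₀ = 4.014×10^-5 / 0.004578 = 8.767 mmol/L
[CO3²⁻] = α₂·DIC; α₂ = 0.01662, so [CO3²⁻] = 0.01662 × 8.767 = 0.146 mmol/L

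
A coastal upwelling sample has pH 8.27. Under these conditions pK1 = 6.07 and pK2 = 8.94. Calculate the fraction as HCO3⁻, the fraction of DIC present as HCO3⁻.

α₁ = 1 / (1 + [H⁺]/K1 + K2/[H⁺]) = 1 / (1 + 10^-2.20 + 10^-0.67)
   = 1 / (1 + 0.0063096 + 0.21380) = 1/1.2201 = 0.8196

α₁ = 0.820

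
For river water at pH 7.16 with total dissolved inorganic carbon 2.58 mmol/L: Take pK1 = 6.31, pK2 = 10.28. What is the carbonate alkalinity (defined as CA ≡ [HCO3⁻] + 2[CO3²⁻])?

CA = [HCO3⁻] + 2[CO3²⁻] = (α₁ + 2α₂)·DIC
At pH 7.16: [H⁺]/K1 = 10^-0.85 = 0.14125, K2/[H⁺] = 10^-3.12 = 0.00075858
α₁ = 1/(1 + 0.14125 + 0.00075858) = 1/1.1420 = 0.8756; α₂ = α₁·K2/[H⁺] = 0.0006642
α₁ + 2α₂ = 0.8770
CA = 0.8770 × 2.58 = 2.26 mmol/L

CA = 2.26 mmol/L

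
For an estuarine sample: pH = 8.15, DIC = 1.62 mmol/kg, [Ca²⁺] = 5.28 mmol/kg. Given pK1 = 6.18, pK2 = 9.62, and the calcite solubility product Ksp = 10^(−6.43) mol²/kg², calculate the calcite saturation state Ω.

α₂ = 1 / (1 + [H⁺]/K2 + [H⁺]²/(K1K2)) = 1 / (1 + 10^+1.47 + 10^-0.50)
   = 1 / (1 + 29.512 + 0.31623) = 1/30.828 = 0.03244
[CO3²⁻] = α₂ × DIC = 0.03244 × 1.62 = 0.05255 mmol/kg
Ksp = 10^(−6.43) = 3.715×10^-7
Ω = [Ca²⁺][CO3²⁻]/Ksp = (5.28×10^-3)(5.255×10^-5) / 3.715×10^-7 = 0.747

Ω = 0.747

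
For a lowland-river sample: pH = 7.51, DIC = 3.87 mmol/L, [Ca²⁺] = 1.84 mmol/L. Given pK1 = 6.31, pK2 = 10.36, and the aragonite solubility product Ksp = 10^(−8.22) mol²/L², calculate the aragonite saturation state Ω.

α₂ = 1 / (1 + [H⁺]/K2 + [H⁺]²/(K1K2)) = 1 / (1 + 10^+2.85 + 10^+1.65)
   = 1 / (1 + 707.95 + 44.668) = 1/753.61 = 0.001327
[CO3²⁻] = α₂ × DIC = 0.001327 × 3.87 = 0.005135 mmol/L = 5.135 μmol/L
Ksp = 10^(−8.22) = 6.026×10^-9
Ω = [Ca²⁺][CO3²⁻]/Ksp = (1.84×10^-3)(5.135×10^-6) / 6.026×10^-9 = 1.57

Ω = 1.57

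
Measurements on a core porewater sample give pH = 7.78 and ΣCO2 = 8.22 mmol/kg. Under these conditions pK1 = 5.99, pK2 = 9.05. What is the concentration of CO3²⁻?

α₂ = 1 / (1 + [H⁺]/K2 + [H⁺]²/(K1K2)) = 1 / (1 + 10^+1.27 + 10^-0.52)
   = 1 / (1 + 18.621 + 0.30200) = 1/19.923 = 0.05019
[CO3²⁻] = α₂ × DIC = 0.05019 × 8.22 = 0.413 mmol/kg

[CO3²⁻] = 0.413 mmol/kg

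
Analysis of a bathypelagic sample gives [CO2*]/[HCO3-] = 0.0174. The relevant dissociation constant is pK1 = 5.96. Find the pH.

From K1 = [H⁺][HCO3-]/[CO2*]:  pH = pK1 − log₁₀([CO2*]/[HCO3-])
log₁₀(0.0174) = -1.759
pH = 5.96 − (-1.759) = 7.72

pH = 7.72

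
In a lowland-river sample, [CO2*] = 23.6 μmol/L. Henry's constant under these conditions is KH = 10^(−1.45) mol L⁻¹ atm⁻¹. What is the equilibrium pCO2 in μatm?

pCO2 = 665 μatm

KH = 10^(−1.45) = 3.548×10^-2 mol L⁻¹ atm⁻¹
pCO2 = [CO2*]/KH = 23.6×10^-6 / 3.548×10^-2 = 6.65×10^-4 atm = 665 μatm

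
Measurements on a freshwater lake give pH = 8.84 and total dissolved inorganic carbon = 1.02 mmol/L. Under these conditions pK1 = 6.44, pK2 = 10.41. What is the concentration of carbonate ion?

α₂ = 1 / (1 + [H⁺]/K2 + [H⁺]²/(K1K2)) = 1 / (1 + 10^+1.57 + 10^-0.83)
   = 1 / (1 + 37.154 + 0.14791) = 1/38.301 = 0.02611
[CO3²⁻] = α₂ × DIC = 0.02611 × 1.02 = 0.0266 mmol/L

[CO3²⁻] = 0.0266 mmol/L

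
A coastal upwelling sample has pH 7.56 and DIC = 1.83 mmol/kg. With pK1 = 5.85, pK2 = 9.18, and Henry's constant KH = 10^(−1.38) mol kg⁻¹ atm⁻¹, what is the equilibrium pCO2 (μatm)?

α₀ = 1 / (1 + K1/[H⁺] + K1K2/[H⁺]²) = 1 / (1 + 10^+1.71 + 10^+0.09)
   = 1 / (1 + 51.286 + 1.2303) = 1/53.516 = 0.01869
[CO2*] = α₀ × DIC = 0.01869 × 1.83 = 0.03420 mmol/kg
pCO2 = [CO2*]/KH = 3.420×10^-5 / 4.169×10^-2 = 820 μatm

pCO2 = 820 μatm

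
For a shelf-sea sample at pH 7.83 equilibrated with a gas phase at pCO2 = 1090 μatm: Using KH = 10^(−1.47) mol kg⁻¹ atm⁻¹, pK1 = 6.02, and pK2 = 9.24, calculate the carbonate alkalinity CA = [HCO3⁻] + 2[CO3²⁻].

CA = 2.57 mmol/kg

[CO2*] = KH · pCO2 = 10^(−1.47) × 1090×10^-6 = 3.693×10^-5 mol/kg
α₀ = 1/(1 + K1/[H⁺] + K1K2/[H⁺]²) = 1/(1 + 10^+1.81 + 10^+0.40) = 0.01469
DIC = [CO2*]/α₀ = 3.693×10^-5 / 0.01469 = 2.514 mmol/kg
CA = (α₁ + 2α₂)·DIC = (0.9484 + 2×0.03690) × 2.514 = 2.57 mmol/kg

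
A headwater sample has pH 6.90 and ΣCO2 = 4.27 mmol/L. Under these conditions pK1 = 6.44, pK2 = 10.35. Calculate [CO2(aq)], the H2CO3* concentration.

[CO2*] = 1.10 mmol/L

α₀ = 1 / (1 + K1/[H⁺] + K1K2/[H⁺]²) = 1 / (1 + 10^+0.46 + 10^-2.99)
   = 1 / (1 + 2.8840 + 0.0010233) = 1/3.8851 = 0.2574
[CO2*] = α₀ × DIC = 0.2574 × 4.27 = 1.10 mmol/L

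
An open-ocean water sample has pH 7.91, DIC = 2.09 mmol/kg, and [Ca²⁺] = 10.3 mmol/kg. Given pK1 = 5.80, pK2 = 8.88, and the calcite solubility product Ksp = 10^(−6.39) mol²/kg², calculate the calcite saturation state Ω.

Ω = 5.08

α₂ = 1 / (1 + [H⁺]/K2 + [H⁺]²/(K1K2)) = 1 / (1 + 10^+0.97 + 10^-1.14)
   = 1 / (1 + 9.3325 + 0.072444) = 1/10.405 = 0.09611
[CO3²⁻] = α₂ × DIC = 0.09611 × 2.09 = 0.2009 mmol/kg
Ksp = 10^(−6.39) = 4.074×10^-7
Ω = [Ca²⁺][CO3²⁻]/Ksp = (10.3×10^-3)(2.009×10^-4) / 4.074×10^-7 = 5.08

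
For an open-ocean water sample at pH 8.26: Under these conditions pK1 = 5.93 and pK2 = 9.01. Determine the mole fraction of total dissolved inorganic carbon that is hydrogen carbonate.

α₁ = 1 / (1 + [H⁺]/K1 + K2/[H⁺]) = 1 / (1 + 10^-2.33 + 10^-0.75)
   = 1 / (1 + 0.0046774 + 0.17783) = 1/1.1825 = 0.8457

α₁ = 0.846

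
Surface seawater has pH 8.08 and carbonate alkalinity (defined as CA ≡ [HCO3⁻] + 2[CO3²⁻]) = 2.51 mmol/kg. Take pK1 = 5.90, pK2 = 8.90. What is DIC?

DIC = 2.23 mmol/kg

CA = [HCO3⁻] + 2[CO3²⁻] = (α₁ + 2α₂)·DIC
At pH 8.08: [H⁺]/K1 = 10^-2.18 = 0.0066069, K2/[H⁺] = 10^-0.82 = 0.15136
α₁ = 1/(1 + 0.0066069 + 0.15136) = 1/1.1580 = 0.8636; α₂ = α₁·K2/[H⁺] = 0.1307
α₁ + 2α₂ = 1.1250
DIC = CA / (α₁ + 2α₂) = 2.51 / 1.1250 = 2.23 mmol/kg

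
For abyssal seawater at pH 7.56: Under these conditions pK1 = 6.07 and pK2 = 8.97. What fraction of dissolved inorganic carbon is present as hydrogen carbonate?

α₁ = 1 / (1 + [H⁺]/K1 + K2/[H⁺]) = 1 / (1 + 10^-1.49 + 10^-1.41)
   = 1 / (1 + 0.032359 + 0.038905) = 1/1.0713 = 0.9335

α₁ = 0.933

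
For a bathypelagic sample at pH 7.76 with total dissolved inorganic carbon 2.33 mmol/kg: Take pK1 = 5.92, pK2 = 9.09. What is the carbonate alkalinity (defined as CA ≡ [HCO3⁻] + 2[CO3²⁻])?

CA = [HCO3⁻] + 2[CO3²⁻] = (α₁ + 2α₂)·DIC
At pH 7.76: [H⁺]/K1 = 10^-1.84 = 0.014454, K2/[H⁺] = 10^-1.33 = 0.046774
α₁ = 1/(1 + 0.014454 + 0.046774) = 1/1.0612 = 0.9423; α₂ = α₁·K2/[H⁺] = 0.04407
α₁ + 2α₂ = 1.0305
CA = 1.0305 × 2.33 = 2.40 mmol/kg

CA = 2.40 mmol/kg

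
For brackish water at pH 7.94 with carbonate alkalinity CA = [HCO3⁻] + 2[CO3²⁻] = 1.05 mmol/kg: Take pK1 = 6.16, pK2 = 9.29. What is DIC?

DIC = 1.02 mmol/kg

CA = [HCO3⁻] + 2[CO3²⁻] = (α₁ + 2α₂)·DIC
At pH 7.94: [H⁺]/K1 = 10^-1.78 = 0.016596, K2/[H⁺] = 10^-1.35 = 0.044668
α₁ = 1/(1 + 0.016596 + 0.044668) = 1/1.0613 = 0.9423; α₂ = α₁·K2/[H⁺] = 0.04209
α₁ + 2α₂ = 1.0265
DIC = CA / (α₁ + 2α₂) = 1.05 / 1.0265 = 1.02 mmol/kg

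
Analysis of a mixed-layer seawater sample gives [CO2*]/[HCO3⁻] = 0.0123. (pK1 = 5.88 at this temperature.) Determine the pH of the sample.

From K1 = [H⁺][HCO3⁻]/[CO2*]:  pH = pK1 − log₁₀([CO2*]/[HCO3⁻])
log₁₀(0.0123) = -1.910
pH = 5.88 − (-1.910) = 7.79

pH = 7.79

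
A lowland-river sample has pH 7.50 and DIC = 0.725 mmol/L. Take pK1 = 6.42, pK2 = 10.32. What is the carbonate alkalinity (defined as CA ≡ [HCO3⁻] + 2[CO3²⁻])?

CA = [HCO3⁻] + 2[CO3²⁻] = (α₁ + 2α₂)·DIC
At pH 7.50: [H⁺]/K1 = 10^-1.08 = 0.083176, K2/[H⁺] = 10^-2.82 = 0.0015136
α₁ = 1/(1 + 0.083176 + 0.0015136) = 1/1.0847 = 0.9219; α₂ = α₁·K2/[H⁺] = 0.001395
α₁ + 2α₂ = 0.9247
CA = 0.9247 × 0.725 = 0.670 mmol/L

CA = 0.670 mmol/L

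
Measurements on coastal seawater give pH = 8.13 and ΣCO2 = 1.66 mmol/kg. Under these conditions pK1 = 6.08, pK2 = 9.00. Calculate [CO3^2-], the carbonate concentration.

α₂ = 1 / (1 + [H⁺]/K2 + [H⁺]²/(K1K2)) = 1 / (1 + 10^+0.87 + 10^-1.18)
   = 1 / (1 + 7.4131 + 0.066069) = 1/8.4792 = 0.1179
[CO3²⁻] = α₂ × DIC = 0.1179 × 1.66 = 0.196 mmol/kg

[CO3²⁻] = 0.196 mmol/kg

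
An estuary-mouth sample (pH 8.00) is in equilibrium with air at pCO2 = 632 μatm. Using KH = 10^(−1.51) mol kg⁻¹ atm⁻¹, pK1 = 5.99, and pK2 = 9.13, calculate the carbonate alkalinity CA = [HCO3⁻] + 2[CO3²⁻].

CA = 2.29 mmol/kg

[CO2*] = KH · pCO2 = 10^(−1.51) × 632×10^-6 = 1.953×10^-5 mol/kg
α₀ = 1/(1 + K1/[H⁺] + K1K2/[H⁺]²) = 1/(1 + 10^+2.01 + 10^+0.88) = 0.009016
DIC = [CO2*]/α₀ = 1.953×10^-5 / 0.009016 = 2.166 mmol/kg
CA = (α₁ + 2α₂)·DIC = (0.9226 + 2×0.06839) × 2.166 = 2.29 mmol/kg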